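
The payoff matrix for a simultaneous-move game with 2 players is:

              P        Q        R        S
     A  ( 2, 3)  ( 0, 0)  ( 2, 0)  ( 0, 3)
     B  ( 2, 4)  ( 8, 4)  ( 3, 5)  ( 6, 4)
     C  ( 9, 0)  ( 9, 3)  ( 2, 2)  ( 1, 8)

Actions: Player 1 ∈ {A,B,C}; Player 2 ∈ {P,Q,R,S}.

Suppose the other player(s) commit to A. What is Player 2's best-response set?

P2 best: {P,S}

u_2(P vs A) = 3
u_2(Q vs A) = 0
u_2(R vs A) = 0
u_2(S vs A) = 3
max payoff 3 at {P,S}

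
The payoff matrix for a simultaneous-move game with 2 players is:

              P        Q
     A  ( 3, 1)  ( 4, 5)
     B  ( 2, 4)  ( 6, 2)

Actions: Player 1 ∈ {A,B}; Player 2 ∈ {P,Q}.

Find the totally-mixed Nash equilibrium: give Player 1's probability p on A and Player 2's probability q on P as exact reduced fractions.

P1 mixes 1/3 on A; P2 mixes 2/3 on P

P1 indiff ⇒ q·3+(1-q)·4 = q·2+(1-q)·6 ⇒ q(1) = (1-q)(2) ⇒ q = 2/3
P2 indiff ⇒ p·1+(1-p)·4 = p·5+(1-p)·2 ⇒ p(-4) = (1-p)(-2) ⇒ p = 1/3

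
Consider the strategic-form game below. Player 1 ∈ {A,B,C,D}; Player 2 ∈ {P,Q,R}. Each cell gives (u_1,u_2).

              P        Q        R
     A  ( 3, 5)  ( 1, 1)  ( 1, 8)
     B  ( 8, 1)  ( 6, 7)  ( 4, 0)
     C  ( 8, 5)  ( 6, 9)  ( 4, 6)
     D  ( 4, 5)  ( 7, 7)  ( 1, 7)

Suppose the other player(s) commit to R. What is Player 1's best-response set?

argmax u_1 = {B,C}

u_1(A vs R) = 1
u_1(B vs R) = 4
u_1(C vs R) = 4
u_1(D vs R) = 1
max payoff 4 at {B,C}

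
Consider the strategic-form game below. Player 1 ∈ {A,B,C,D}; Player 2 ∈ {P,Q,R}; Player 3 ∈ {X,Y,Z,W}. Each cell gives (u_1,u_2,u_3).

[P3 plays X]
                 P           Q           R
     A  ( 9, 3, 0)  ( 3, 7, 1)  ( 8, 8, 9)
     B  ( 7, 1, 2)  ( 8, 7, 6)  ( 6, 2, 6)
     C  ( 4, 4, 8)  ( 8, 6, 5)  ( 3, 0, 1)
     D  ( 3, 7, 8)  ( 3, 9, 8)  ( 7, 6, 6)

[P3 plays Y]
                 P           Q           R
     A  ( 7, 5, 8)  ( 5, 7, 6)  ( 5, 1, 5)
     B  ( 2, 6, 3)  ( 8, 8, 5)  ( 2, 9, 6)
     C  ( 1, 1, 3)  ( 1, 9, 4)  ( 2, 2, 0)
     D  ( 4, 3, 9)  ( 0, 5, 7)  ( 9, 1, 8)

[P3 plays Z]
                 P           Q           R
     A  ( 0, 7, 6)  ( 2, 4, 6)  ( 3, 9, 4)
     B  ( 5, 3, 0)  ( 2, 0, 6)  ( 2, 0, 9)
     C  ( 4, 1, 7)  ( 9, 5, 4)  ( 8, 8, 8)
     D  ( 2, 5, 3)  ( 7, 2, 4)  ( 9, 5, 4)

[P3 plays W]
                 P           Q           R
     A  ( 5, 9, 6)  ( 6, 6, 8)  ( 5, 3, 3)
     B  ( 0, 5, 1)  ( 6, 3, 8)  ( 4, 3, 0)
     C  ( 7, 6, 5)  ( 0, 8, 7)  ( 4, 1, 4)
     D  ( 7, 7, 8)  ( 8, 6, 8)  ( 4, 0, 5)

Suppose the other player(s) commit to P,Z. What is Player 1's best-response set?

BR_1 = {B}

u_1(A vs P,Z) = 0
u_1(B vs P,Z) = 5
u_1(C vs P,Z) = 4
u_1(D vs P,Z) = 2
max payoff 5 at {B}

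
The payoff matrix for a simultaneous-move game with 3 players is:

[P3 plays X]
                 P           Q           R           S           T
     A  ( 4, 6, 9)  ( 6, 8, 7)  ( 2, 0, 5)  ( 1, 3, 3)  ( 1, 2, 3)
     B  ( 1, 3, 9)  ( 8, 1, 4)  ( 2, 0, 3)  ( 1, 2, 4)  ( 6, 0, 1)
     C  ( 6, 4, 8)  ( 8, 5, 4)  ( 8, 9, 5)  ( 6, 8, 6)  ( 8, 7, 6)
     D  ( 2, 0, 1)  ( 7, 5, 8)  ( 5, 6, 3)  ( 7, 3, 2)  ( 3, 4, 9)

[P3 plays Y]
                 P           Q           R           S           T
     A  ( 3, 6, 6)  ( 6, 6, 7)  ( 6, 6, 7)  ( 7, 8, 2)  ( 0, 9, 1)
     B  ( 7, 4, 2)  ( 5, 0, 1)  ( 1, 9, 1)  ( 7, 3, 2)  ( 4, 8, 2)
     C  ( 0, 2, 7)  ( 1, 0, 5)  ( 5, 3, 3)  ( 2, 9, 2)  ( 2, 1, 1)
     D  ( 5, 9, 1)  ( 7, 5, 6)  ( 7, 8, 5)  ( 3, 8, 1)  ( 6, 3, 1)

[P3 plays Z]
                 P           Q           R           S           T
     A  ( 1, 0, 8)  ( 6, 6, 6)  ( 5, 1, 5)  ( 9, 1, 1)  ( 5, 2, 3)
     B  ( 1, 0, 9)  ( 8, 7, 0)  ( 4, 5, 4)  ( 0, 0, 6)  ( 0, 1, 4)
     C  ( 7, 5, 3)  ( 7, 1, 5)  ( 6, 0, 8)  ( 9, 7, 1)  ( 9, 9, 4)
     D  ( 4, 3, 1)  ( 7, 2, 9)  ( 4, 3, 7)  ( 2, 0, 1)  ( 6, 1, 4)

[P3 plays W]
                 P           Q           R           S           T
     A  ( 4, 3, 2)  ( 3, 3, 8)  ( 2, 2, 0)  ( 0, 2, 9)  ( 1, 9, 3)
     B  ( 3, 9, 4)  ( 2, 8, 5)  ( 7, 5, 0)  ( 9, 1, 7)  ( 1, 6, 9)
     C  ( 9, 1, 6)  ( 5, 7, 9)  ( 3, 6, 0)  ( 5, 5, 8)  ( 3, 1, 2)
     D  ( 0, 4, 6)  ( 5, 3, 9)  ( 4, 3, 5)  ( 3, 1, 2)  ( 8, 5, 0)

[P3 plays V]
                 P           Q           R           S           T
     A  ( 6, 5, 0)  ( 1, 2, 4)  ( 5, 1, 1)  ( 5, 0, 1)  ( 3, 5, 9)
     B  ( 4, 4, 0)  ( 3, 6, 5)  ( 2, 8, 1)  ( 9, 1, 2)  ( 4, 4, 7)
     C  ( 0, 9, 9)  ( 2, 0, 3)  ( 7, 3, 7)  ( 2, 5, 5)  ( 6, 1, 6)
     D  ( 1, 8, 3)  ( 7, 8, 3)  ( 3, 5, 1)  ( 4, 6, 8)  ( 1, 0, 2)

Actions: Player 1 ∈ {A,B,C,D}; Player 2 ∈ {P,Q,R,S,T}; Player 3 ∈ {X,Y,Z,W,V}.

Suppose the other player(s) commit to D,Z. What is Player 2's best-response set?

u_2(P vs D,Z) = 3
u_2(Q vs D,Z) = 2
u_2(R vs D,Z) = 3
u_2(S vs D,Z) = 0
u_2(T vs D,Z) = 1
max payoff 3 at {P,R}

BR_2 = {P,R}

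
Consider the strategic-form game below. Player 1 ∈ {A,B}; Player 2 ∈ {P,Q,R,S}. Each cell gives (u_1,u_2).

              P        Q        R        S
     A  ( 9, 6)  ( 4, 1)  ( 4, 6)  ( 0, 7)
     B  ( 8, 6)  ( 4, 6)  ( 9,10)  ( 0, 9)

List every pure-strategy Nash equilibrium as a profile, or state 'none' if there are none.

(A,P): not NE [P2→S gives 7>6]
(A,Q): not NE [P2→S gives 7>1]
(A,R): not NE [P1→B gives 9>4; P2→S gives 7>6]
(A,S): NE
(B,P): not NE [P1→A gives 9>8; P2→R gives 10>6]
(B,Q): not NE [P2→R gives 10>6]
(B,R): NE
(B,S): not NE [P2→R gives 10>9]

Nash profiles: (A,S), (B,R)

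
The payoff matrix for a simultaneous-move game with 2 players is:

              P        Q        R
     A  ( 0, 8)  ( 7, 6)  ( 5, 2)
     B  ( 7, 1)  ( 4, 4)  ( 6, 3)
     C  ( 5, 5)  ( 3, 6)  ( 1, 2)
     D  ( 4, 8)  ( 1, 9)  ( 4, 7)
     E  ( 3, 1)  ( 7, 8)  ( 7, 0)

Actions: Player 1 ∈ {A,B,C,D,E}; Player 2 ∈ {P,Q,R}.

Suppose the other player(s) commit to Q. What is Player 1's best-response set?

u_1(A vs Q) = 7
u_1(B vs Q) = 4
u_1(C vs Q) = 3
u_1(D vs Q) = 1
u_1(E vs Q) = 7
max payoff 7 at {A,E}

argmax u_1 = {A,E}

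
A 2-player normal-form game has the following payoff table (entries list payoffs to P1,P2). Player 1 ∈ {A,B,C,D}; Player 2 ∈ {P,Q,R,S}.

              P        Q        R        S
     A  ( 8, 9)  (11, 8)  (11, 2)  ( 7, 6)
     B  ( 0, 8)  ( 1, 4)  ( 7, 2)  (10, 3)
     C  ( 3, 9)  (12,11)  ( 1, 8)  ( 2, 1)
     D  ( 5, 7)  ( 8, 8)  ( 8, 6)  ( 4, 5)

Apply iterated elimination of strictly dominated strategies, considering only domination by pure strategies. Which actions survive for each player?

Survivors P1:{A,C} P2:{P,Q}

P1 drop D (A beats it: P:8>5 Q:11>8 R:11>8 S:7>4)
P2 drop R (P beats it: A:9>2 B:8>2 C:9>8)
P2 drop S (P beats it: A:9>6 B:8>3 C:9>1)
P1 drop B (A beats it: P:8>0 Q:11>1)
P1→{A,C} P2→{P,Q}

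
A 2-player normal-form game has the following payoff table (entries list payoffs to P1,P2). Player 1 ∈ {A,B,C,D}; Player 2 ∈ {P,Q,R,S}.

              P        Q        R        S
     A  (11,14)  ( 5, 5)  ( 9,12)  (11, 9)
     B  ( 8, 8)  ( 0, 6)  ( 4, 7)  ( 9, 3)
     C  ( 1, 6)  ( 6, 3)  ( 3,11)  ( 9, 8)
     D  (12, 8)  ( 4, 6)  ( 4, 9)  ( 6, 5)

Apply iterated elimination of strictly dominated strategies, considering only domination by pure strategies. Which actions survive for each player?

Remaining: P1:{A,D} P2:{P,R}

P1 drop B (A beats it: P:11>8 Q:5>0 R:9>4 S:11>9)
P2 drop Q (P beats it: A:14>5 C:6>3 D:8>6)
P1 drop C (A beats it: P:11>1 R:9>3 S:11>9)
P2 drop S (P beats it: A:14>9 D:8>5)
P1→{A,D} P2→{P,R}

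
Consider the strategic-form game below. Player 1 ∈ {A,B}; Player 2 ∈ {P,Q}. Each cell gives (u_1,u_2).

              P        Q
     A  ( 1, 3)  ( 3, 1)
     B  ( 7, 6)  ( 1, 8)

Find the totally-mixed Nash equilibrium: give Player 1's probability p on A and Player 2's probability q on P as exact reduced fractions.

(p,q) = (1/2, 1/4)

P1 indiff ⇒ q·1+(1-q)·3 = q·7+(1-q)·1 ⇒ q(-6) = (1-q)(-2) ⇒ q = 1/4
P2 indiff ⇒ p·3+(1-p)·6 = p·1+(1-p)·8 ⇒ p(2) = (1-p)(2) ⇒ p = 1/2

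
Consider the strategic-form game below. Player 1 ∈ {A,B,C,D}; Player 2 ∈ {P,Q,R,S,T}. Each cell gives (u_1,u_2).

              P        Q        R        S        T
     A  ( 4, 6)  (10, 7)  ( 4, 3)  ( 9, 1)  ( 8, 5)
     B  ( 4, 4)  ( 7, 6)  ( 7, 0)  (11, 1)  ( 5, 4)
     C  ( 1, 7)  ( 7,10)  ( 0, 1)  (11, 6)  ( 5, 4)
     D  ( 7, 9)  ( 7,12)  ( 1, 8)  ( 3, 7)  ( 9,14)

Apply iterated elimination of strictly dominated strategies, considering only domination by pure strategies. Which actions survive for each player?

P2 drop P (Q beats it: A:7>6 B:6>4 C:10>7 D:12>9)
P2 drop R (Q beats it: A:7>3 B:6>0 C:10>1 D:12>8)
P2 drop S (Q beats it: A:7>1 B:6>1 C:10>6 D:12>7)
P1 drop B (A beats it: Q:10>7 T:8>5)
P1 drop C (A beats it: Q:10>7 T:8>5)
P1→{A,D} P2→{Q,T}

Remaining: P1:{A,D} P2:{Q,T}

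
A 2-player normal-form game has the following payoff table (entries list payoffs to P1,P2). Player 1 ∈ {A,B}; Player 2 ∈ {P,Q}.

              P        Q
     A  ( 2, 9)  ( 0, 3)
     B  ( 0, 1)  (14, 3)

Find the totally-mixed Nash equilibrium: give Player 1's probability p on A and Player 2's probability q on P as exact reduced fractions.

P1 indiff ⇒ q·2+(1-q)·0 = q·0+(1-q)·14 ⇒ q(2) = (1-q)(14) ⇒ q = 7/8
P2 indiff ⇒ p·9+(1-p)·1 = p·3+(1-p)·3 ⇒ p(6) = (1-p)(2) ⇒ p = 1/4

P1 mixes 1/4 on A; P2 mixes 7/8 on P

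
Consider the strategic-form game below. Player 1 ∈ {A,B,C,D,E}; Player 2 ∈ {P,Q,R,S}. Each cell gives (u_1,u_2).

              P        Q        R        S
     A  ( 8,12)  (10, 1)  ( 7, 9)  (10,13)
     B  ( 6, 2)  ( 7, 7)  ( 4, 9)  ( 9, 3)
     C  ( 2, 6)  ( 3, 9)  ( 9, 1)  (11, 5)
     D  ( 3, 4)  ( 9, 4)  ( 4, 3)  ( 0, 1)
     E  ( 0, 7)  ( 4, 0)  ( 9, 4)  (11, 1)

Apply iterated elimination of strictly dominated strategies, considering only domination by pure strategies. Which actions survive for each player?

IESDS → P1:{A,C,E} P2:{P,Q,S}

P1 drop B (A beats it: P:8>6 Q:10>7 R:7>4 S:10>9)
P1 drop D (A beats it: P:8>3 Q:10>9 R:7>4 S:10>0)
P2 drop R (P beats it: A:12>9 C:6>1 E:7>4)
P1→{A,C,E} P2→{P,Q,S}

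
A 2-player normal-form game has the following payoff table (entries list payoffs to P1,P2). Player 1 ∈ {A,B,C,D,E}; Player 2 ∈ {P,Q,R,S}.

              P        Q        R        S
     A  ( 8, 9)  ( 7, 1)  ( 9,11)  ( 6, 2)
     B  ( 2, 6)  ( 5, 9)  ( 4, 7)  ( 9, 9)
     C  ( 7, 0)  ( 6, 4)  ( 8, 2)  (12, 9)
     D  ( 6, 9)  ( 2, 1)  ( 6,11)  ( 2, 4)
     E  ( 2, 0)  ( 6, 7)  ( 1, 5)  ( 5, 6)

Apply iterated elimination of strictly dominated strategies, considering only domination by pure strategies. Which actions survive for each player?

P1 drop B (C beats it: P:7>2 Q:6>5 R:8>4 S:12>9)
P1 drop D (A beats it: P:8>6 Q:7>2 R:9>6 S:6>2)
P1 drop E (A beats it: P:8>2 Q:7>6 R:9>1 S:6>5)
P2 drop P (R beats it: A:11>9 C:2>0)
P2 drop Q (S beats it: A:2>1 C:9>4)
P1→{A,C} P2→{R,S}

Survivors P1:{A,C} P2:{R,S}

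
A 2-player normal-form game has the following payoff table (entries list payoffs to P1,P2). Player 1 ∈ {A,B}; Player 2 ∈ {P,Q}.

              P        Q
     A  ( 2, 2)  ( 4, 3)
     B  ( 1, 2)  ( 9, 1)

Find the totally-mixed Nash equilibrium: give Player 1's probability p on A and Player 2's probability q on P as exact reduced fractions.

P1 indiff ⇒ q·2+(1-q)·4 = q·1+(1-q)·9 ⇒ q(1) = (1-q)(5) ⇒ q = 5/6
P2 indiff ⇒ p·2+(1-p)·2 = p·3+(1-p)·1 ⇒ p(-1) = (1-p)(-1) ⇒ p = 1/2

P1 mixes 1/2 on A; P2 mixes 5/6 on P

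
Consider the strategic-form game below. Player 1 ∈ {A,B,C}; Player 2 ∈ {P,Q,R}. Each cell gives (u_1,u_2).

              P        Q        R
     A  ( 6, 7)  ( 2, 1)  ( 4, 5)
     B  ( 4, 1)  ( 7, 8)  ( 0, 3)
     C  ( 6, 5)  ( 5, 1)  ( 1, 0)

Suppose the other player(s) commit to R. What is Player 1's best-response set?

argmax u_1 = {A}

u_1(A vs R) = 4
u_1(B vs R) = 0
u_1(C vs R) = 1
max payoff 4 at {A}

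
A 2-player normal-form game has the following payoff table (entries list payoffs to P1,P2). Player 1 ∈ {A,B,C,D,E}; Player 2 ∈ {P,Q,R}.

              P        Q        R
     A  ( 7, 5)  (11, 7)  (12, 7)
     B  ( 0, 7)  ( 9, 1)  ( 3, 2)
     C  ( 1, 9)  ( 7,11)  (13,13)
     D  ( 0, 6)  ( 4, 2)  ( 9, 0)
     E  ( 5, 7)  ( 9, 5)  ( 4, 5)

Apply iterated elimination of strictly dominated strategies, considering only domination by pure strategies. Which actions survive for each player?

P1 drop B (A beats it: P:7>0 Q:11>9 R:12>3)
P1 drop D (A beats it: P:7>0 Q:11>4 R:12>9)
P1 drop E (A beats it: P:7>5 Q:11>9 R:12>4)
P2 drop P (Q beats it: A:7>5 C:11>9)
P1→{A,C} P2→{Q,R}

Survivors P1:{A,C} P2:{Q,R}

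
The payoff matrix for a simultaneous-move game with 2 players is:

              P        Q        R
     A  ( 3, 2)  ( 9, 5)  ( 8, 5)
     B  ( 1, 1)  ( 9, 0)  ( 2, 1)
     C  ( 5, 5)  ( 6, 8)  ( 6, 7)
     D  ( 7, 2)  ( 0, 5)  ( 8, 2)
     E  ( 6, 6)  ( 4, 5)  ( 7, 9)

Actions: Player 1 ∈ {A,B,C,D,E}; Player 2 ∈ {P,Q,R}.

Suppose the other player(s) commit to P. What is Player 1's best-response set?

P1 best: {D}

u_1(A vs P) = 3
u_1(B vs P) = 1
u_1(C vs P) = 5
u_1(D vs P) = 7
u_1(E vs P) = 6
max payoff 7 at {D}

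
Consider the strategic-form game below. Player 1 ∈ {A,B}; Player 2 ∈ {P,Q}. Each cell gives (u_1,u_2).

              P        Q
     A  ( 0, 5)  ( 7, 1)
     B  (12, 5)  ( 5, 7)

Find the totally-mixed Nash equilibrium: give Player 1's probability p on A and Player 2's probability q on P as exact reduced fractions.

(p,q) = (1/3, 1/7)

P1 indiff ⇒ q·0+(1-q)·7 = q·12+(1-q)·5 ⇒ q(-12) = (1-q)(-2) ⇒ q = 1/7
P2 indiff ⇒ p·5+(1-p)·5 = p·1+(1-p)·7 ⇒ p(4) = (1-p)(2) ⇒ p = 1/3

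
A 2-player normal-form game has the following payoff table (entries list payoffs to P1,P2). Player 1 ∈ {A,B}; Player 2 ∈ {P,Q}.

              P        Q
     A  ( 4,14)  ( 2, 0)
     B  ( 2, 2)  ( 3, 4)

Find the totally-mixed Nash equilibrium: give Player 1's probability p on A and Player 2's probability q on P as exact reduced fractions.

(p,q) = (1/8, 1/3)

P1 indiff ⇒ q·4+(1-q)·2 = q·2+(1-q)·3 ⇒ q(2) = (1-q)(1) ⇒ q = 1/3
P2 indiff ⇒ p·14+(1-p)·2 = p·0+(1-p)·4 ⇒ p(14) = (1-p)(2) ⇒ p = 1/8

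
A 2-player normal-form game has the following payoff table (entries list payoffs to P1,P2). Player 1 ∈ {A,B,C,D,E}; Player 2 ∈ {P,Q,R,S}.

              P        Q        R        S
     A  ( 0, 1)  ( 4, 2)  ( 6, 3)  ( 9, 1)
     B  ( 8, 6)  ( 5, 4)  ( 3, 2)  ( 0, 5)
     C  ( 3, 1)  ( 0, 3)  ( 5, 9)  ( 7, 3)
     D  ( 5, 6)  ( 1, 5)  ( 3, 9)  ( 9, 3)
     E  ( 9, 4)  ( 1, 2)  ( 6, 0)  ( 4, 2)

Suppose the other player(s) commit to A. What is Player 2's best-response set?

u_2(P vs A) = 1
u_2(Q vs A) = 2
u_2(R vs A) = 3
u_2(S vs A) = 1
max payoff 3 at {R}

argmax u_2 = {R}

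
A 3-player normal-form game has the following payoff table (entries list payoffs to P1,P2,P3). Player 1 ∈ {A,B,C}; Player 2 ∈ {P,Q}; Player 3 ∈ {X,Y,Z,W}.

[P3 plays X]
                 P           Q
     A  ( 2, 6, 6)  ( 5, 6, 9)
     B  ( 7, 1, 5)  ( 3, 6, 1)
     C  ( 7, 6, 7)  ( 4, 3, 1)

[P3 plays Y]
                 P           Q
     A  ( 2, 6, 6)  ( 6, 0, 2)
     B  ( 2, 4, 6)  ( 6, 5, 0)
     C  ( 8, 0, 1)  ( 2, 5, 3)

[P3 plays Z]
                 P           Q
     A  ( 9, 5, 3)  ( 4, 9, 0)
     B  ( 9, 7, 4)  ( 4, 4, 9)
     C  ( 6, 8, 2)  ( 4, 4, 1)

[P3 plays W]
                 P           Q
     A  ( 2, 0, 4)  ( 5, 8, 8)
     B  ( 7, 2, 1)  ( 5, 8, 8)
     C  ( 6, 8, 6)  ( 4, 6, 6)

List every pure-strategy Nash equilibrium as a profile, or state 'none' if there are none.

(A,P,X): not NE [P1→C gives 7>2]
(A,P,Y): not NE [P1→C gives 8>2]
(A,P,Z): not NE [P2→Q gives 9>5; P3→Y gives 6>3]
(A,P,W): not NE [P1→B gives 7>2; P2→Q gives 8>0; P3→Y gives 6>4]
(A,Q,X): NE
(A,Q,Y): not NE [P2→P gives 6>0; P3→X gives 9>2]
(A,Q,Z): not NE [P3→X gives 9>0]
(A,Q,W): not NE [P3→X gives 9>8]
(B,P,X): not NE [P2→Q gives 6>1; P3→Y gives 6>5]
(B,P,Y): not NE [P1→C gives 8>2; P2→Q gives 5>4]
(B,P,Z): not NE [P3→Y gives 6>4]
(B,P,W): not NE [P2→Q gives 8>2; P3→Y gives 6>1]
(B,Q,X): not NE [P1→A gives 5>3; P3→Z gives 9>1]
(B,Q,Y): not NE [P3→Z gives 9>0]
(B,Q,Z): not NE [P2→P gives 7>4]
(B,Q,W): not NE [P3→Z gives 9>8]
(C,P,X): NE
(C,P,Y): not NE [P2→Q gives 5>0; P3→X gives 7>1]
(C,P,Z): not NE [P1→B gives 9>6; P3→X gives 7>2]
(C,P,W): not NE [P1→B gives 7>6; P3→X gives 7>6]
(C,Q,X): not NE [P1→A gives 5>4; P2→P gives 6>3; P3→W gives 6>1]
(C,Q,Y): not NE [P1→B gives 6>2; P3→W gives 6>3]
(C,Q,Z): not NE [P2→P gives 8>4; P3→W gives 6>1]
(C,Q,W): not NE [P1→B gives 5>4; P2→P gives 8>6]

NE set: (A,Q,X), (C,P,X)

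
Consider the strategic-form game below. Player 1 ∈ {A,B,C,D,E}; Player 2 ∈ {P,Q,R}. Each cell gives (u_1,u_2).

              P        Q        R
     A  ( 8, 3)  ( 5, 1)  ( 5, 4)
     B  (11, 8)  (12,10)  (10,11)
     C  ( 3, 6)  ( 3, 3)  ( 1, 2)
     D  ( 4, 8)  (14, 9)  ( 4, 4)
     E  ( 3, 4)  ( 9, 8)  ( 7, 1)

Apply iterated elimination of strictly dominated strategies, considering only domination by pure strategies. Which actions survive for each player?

IESDS → P1:{B,D} P2:{Q,R}

P1 drop A (B beats it: P:11>8 Q:12>5 R:10>5)
P1 drop C (B beats it: P:11>3 Q:12>3 R:10>1)
P1 drop E (B beats it: P:11>3 Q:12>9 R:10>7)
P2 drop P (Q beats it: B:10>8 D:9>8)
P1→{B,D} P2→{Q,R}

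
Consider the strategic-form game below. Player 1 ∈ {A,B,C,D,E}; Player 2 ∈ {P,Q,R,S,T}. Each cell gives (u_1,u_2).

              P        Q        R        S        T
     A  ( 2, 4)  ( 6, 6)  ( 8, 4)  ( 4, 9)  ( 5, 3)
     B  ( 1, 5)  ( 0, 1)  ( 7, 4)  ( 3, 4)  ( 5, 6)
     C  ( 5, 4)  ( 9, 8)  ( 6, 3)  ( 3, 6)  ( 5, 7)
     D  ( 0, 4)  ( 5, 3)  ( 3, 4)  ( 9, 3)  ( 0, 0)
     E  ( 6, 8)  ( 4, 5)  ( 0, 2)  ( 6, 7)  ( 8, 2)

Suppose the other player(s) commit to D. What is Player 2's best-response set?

u_2(P vs D) = 4
u_2(Q vs D) = 3
u_2(R vs D) = 4
u_2(S vs D) = 3
u_2(T vs D) = 0
max payoff 4 at {P,R}

P2 best: {P,R}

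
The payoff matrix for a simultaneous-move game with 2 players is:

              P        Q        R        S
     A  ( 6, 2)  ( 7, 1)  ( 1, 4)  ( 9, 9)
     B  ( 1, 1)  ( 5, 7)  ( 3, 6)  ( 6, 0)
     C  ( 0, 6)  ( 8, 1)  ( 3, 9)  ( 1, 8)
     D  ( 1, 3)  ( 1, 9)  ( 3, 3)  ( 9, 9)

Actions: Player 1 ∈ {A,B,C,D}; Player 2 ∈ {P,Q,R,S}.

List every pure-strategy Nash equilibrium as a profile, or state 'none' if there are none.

(A,P): not NE [P2→S gives 9>2]
(A,Q): not NE [P1→C gives 8>7; P2→S gives 9>1]
(A,R): not NE [P1→D gives 3>1; P2→S gives 9>4]
(A,S): NE
(B,P): not NE [P1→A gives 6>1; P2→Q gives 7>1]
(B,Q): not NE [P1→C gives 8>5]
(B,R): not NE [P2→Q gives 7>6]
(B,S): not NE [P1→D gives 9>6; P2→Q gives 7>0]
(C,P): not NE [P1→A gives 6>0; P2→R gives 9>6]
(C,Q): not NE [P2→R gives 9>1]
(C,R): NE
(C,S): not NE [P1→D gives 9>1; P2→R gives 9>8]
(D,P): not NE [P1→A gives 6>1; P2→S gives 9>3]
(D,Q): not NE [P1→C gives 8>1]
(D,R): not NE [P2→S gives 9>3]
(D,S): NE

PSNE = {(A,S), (C,R), (D,S)}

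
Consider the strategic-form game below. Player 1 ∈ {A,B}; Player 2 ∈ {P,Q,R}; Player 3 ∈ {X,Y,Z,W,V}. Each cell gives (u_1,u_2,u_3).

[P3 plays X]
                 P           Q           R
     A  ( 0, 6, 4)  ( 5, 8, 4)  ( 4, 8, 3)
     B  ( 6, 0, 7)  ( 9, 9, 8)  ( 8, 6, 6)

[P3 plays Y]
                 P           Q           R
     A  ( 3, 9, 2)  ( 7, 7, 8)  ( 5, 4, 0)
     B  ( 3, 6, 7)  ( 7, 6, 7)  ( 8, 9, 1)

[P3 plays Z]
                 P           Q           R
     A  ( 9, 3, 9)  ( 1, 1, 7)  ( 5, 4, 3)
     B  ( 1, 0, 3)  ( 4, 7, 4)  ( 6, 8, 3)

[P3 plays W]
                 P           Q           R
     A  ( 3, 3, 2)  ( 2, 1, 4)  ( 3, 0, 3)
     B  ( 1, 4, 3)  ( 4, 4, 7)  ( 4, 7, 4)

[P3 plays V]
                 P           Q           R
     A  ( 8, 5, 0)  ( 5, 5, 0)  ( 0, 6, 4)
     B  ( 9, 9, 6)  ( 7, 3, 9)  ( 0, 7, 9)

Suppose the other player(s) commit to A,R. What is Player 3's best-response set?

BR_3 = {V}

u_3(X vs A,R) = 3
u_3(Y vs A,R) = 0
u_3(Z vs A,R) = 3
u_3(W vs A,R) = 3
u_3(V vs A,R) = 4
max payoff 4 at {V}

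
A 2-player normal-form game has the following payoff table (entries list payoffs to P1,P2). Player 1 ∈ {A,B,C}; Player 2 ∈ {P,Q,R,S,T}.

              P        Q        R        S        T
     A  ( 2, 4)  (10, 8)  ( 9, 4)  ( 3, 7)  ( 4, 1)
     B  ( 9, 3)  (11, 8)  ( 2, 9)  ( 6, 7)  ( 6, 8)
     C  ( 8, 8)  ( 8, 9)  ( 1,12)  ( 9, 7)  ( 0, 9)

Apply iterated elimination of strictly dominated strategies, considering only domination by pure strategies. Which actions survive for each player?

P2 drop P (Q beats it: A:8>4 B:8>3 C:9>8)
P2 drop S (Q beats it: A:8>7 B:8>7 C:9>7)
P1 drop C (A beats it: Q:10>8 R:9>1 T:4>0)
P2 drop T (R beats it: A:4>1 B:9>8)
P1→{A,B} P2→{Q,R}

IESDS → P1:{A,B} P2:{Q,R}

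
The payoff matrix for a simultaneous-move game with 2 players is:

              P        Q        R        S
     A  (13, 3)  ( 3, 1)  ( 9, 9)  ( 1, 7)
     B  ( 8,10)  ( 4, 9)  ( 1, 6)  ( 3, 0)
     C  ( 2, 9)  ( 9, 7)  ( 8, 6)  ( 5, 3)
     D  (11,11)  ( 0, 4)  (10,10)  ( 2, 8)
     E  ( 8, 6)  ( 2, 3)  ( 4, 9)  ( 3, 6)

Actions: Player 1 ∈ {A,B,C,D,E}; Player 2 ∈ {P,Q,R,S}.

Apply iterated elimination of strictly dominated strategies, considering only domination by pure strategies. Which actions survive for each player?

Survivors P1:{A,D} P2:{P,R}

P2 drop Q (P beats it: A:3>1 B:10>9 C:9>7 D:11>4 E:6>3)
P2 drop S (R beats it: A:9>7 B:6>0 C:6>3 D:10>8 E:9>6)
P1 drop B (A beats it: P:13>8 R:9>1)
P1 drop C (A beats it: P:13>2 R:9>8)
P1 drop E (A beats it: P:13>8 R:9>4)
P1→{A,D} P2→{P,R}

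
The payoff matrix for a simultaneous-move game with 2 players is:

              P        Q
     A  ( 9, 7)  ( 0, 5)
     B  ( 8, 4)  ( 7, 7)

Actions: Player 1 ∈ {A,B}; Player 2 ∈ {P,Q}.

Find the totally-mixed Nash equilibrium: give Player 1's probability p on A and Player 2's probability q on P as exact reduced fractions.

(p,q) = (3/5, 7/8)

P1 indiff ⇒ q·9+(1-q)·0 = q·8+(1-q)·7 ⇒ q(1) = (1-q)(7) ⇒ q = 7/8
P2 indiff ⇒ p·7+(1-p)·4 = p·5+(1-p)·7 ⇒ p(2) = (1-p)(3) ⇒ p = 3/5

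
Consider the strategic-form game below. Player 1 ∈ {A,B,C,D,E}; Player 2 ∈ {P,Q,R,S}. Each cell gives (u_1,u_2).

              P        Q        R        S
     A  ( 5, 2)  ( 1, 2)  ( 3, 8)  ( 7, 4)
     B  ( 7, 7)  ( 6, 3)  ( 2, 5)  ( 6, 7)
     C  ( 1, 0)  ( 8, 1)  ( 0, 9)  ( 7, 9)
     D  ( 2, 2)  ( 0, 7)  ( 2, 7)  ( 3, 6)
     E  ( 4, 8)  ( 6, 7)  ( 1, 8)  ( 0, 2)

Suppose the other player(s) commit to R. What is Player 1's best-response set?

u_1(A vs R) = 3
u_1(B vs R) = 2
u_1(C vs R) = 0
u_1(D vs R) = 2
u_1(E vs R) = 1
max payoff 3 at {A}

BR_1 = {A}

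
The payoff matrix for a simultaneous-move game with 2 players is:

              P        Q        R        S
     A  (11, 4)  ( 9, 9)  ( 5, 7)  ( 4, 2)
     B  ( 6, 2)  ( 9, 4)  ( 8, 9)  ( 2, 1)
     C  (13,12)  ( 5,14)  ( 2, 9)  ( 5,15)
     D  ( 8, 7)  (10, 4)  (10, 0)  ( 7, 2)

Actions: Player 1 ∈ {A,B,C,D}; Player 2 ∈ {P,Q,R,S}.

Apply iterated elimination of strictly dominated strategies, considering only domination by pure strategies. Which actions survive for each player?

Survivors P1:{A,C,D} P2:{P,Q,S}

P1 drop B (D beats it: P:8>6 Q:10>9 R:10>8 S:7>2)
P2 drop R (Q beats it: A:9>7 C:14>9 D:4>0)
P1→{A,C,D} P2→{P,Q,S}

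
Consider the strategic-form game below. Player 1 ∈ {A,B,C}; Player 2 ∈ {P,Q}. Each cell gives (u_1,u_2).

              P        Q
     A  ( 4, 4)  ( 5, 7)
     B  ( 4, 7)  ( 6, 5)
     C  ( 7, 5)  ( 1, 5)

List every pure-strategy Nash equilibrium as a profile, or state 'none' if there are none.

(A,P): not NE [P1→C gives 7>4; P2→Q gives 7>4]
(A,Q): not NE [P1→B gives 6>5]
(B,P): not NE [P1→C gives 7>4]
(B,Q): not NE [P2→P gives 7>5]
(C,P): NE
(C,Q): not NE [P1→B gives 6>1]

PSNE = {(C,P)}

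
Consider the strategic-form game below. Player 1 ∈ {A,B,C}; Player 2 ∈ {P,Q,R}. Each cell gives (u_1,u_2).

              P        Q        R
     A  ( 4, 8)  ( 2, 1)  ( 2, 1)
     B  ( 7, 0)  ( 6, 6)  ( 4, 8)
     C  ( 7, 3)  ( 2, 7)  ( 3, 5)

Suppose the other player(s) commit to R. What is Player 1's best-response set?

argmax u_1 = {B}

u_1(A vs R) = 2
u_1(B vs R) = 4
u_1(C vs R) = 3
max payoff 4 at {B}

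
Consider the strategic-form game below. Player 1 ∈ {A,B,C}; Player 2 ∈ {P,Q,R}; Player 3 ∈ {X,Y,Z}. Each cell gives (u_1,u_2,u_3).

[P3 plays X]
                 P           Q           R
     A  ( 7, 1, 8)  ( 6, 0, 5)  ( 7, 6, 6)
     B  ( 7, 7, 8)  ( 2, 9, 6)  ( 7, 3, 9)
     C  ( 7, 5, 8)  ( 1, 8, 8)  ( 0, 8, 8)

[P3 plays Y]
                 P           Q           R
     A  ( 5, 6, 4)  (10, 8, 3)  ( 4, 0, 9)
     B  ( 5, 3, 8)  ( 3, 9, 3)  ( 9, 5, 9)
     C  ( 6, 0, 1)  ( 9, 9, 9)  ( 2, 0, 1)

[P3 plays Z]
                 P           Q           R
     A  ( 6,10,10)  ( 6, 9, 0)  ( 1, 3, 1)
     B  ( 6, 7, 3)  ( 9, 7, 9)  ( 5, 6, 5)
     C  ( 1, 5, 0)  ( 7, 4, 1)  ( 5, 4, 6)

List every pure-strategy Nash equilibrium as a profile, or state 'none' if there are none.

(A,P,X): not NE [P2→R gives 6>1; P3→Z gives 10>8]
(A,P,Y): not NE [P1→C gives 6>5; P2→Q gives 8>6; P3→Z gives 10>4]
(A,P,Z): NE
(A,Q,X): not NE [P2→R gives 6>0]
(A,Q,Y): not NE [P3→X gives 5>3]
(A,Q,Z): not NE [P1→B gives 9>6; P2→P gives 10>9; P3→X gives 5>0]
(A,R,X): not NE [P3→Y gives 9>6]
(A,R,Y): not NE [P1→B gives 9>4; P2→Q gives 8>0]
(A,R,Z): not NE [P1→C gives 5>1; P2→P gives 10>3; P3→Y gives 9>1]
(B,P,X): not NE [P2→Q gives 9>7]
(B,P,Y): not NE [P1→C gives 6>5; P2→Q gives 9>3]
(B,P,Z): not NE [P3→Y gives 8>3]
(B,Q,X): not NE [P1→A gives 6>2; P3→Z gives 9>6]
(B,Q,Y): not NE [P1→A gives 10>3; P3→Z gives 9>3]
(B,Q,Z): NE
(B,R,X): not NE [P2→Q gives 9>3]
(B,R,Y): not NE [P2→Q gives 9>5]
(B,R,Z): not NE [P2→Q gives 7>6; P3→Y gives 9>5]
(C,P,X): not NE [P2→R gives 8>5]
(C,P,Y): not NE [P2→Q gives 9>0; P3→X gives 8>1]
(C,P,Z): not NE [P1→B gives 6>1; P3→X gives 8>0]
(C,Q,X): not NE [P1→A gives 6>1; P3→Y gives 9>8]
(C,Q,Y): not NE [P1→A gives 10>9]
(C,Q,Z): not NE [P1→B gives 9>7; P2→P gives 5>4; P3→Y gives 9>1]
(C,R,X): not NE [P1→B gives 7>0]
(C,R,Y): not NE [P1→B gives 9>2; P2→Q gives 9>0; P3→X gives 8>1]
(C,R,Z): not NE [P2→P gives 5>4; P3→X gives 8>6]

NE set: (A,P,Z), (B,Q,Z)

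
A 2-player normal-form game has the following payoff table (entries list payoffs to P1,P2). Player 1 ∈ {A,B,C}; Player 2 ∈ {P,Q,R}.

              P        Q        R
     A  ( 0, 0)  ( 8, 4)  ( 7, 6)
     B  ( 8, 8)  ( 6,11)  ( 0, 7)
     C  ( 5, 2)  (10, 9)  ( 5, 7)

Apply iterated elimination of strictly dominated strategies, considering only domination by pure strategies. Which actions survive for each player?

Remaining: P1:{A,C} P2:{Q,R}

P2 drop P (Q beats it: A:4>0 B:11>8 C:9>2)
P1 drop B (A beats it: Q:8>6 R:7>0)
P1→{A,C} P2→{Q,R}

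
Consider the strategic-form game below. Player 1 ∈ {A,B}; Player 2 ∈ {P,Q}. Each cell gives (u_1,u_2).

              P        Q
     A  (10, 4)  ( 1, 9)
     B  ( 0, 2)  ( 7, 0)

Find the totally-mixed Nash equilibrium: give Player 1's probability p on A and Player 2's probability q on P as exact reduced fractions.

(p,q) = (2/7, 3/8)

P1 indiff ⇒ q·10+(1-q)·1 = q·0+(1-q)·7 ⇒ q(10) = (1-q)(6) ⇒ q = 3/8
P2 indiff ⇒ p·4+(1-p)·2 = p·9+(1-p)·0 ⇒ p(-5) = (1-p)(-2) ⇒ p = 2/7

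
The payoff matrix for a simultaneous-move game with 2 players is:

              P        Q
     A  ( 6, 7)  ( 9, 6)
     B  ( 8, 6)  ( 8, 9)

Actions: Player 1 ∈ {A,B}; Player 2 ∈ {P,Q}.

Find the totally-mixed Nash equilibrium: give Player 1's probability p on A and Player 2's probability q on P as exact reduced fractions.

P1 indiff ⇒ q·6+(1-q)·9 = q·8+(1-q)·8 ⇒ q(-2) = (1-q)(-1) ⇒ q = 1/3
P2 indiff ⇒ p·7+(1-p)·6 = p·6+(1-p)·9 ⇒ p(1) = (1-p)(3) ⇒ p = 3/4

p=3/4, q=1/3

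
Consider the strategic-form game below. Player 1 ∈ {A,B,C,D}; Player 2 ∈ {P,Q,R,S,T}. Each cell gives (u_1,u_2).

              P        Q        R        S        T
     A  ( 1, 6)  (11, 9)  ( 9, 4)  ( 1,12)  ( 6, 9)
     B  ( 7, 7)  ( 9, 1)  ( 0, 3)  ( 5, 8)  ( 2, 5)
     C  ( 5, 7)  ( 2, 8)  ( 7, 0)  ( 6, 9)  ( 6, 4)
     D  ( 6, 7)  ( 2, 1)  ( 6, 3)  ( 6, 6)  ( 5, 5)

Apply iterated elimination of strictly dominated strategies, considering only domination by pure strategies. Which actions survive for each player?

Remaining: P1:{B,C,D} P2:{P,S}

P2 drop Q (S beats it: A:12>9 B:8>1 C:9>8 D:6>1)
P2 drop R (P beats it: A:6>4 B:7>3 C:7>0 D:7>3)
P2 drop T (S beats it: A:12>9 B:8>5 C:9>4 D:6>5)
P1 drop A (B beats it: P:7>1 S:5>1)
P1→{B,C,D} P2→{P,S}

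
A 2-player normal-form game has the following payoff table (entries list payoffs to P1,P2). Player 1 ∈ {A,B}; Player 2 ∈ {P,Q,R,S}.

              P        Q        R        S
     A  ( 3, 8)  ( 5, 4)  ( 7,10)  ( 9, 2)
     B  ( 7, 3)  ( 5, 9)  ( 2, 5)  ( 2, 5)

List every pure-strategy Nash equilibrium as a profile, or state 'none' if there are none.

Nash profiles: (A,R), (B,Q)

(A,P): not NE [P1→B gives 7>3; P2→R gives 10>8]
(A,Q): not NE [P2→R gives 10>4]
(A,R): NE
(A,S): not NE [P2→R gives 10>2]
(B,P): not NE [P2→Q gives 9>3]
(B,Q): NE
(B,R): not NE [P1→A gives 7>2; P2→Q gives 9>5]
(B,S): not NE [P1→A gives 9>2; P2→Q gives 9>5]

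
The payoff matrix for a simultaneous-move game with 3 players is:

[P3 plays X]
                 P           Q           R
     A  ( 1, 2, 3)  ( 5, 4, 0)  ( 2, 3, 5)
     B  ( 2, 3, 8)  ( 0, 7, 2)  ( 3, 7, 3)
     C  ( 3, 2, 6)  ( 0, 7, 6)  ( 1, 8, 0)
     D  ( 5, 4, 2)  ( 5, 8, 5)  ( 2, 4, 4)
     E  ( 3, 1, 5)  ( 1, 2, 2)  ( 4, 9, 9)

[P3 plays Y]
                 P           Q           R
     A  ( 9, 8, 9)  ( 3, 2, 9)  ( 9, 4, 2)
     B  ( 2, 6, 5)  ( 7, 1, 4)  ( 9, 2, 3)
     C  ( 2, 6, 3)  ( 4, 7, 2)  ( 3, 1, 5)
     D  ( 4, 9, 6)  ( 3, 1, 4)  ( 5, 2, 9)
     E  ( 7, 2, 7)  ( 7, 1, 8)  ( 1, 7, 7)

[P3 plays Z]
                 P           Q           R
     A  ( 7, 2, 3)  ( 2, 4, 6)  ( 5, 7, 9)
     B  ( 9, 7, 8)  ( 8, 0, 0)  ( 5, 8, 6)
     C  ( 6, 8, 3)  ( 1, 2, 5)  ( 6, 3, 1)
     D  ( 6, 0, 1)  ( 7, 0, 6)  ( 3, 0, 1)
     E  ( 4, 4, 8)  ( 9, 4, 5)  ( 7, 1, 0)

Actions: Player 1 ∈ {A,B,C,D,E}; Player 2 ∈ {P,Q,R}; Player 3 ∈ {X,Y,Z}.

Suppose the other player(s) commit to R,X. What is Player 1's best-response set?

u_1(A vs R,X) = 2
u_1(B vs R,X) = 3
u_1(C vs R,X) = 1
u_1(D vs R,X) = 2
u_1(E vs R,X) = 4
max payoff 4 at {E}

argmax u_1 = {E}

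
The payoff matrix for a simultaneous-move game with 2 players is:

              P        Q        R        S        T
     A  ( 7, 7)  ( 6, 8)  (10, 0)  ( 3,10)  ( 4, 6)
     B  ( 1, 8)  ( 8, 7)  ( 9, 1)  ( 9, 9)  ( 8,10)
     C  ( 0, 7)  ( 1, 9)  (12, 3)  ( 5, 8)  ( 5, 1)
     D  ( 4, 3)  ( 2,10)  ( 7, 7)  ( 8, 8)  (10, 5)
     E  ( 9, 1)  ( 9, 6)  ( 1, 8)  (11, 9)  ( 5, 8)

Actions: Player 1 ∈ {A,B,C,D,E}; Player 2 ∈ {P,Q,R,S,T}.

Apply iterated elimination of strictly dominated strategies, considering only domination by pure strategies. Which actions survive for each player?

Remaining: P1:{B,D,E} P2:{Q,S,T}

P2 drop P (S beats it: A:10>7 B:9>8 C:8>7 D:8>3 E:9>1)
P2 drop R (S beats it: A:10>0 B:9>1 C:8>3 D:8>7 E:9>8)
P1 drop A (B beats it: Q:8>6 S:9>3 T:8>4)
P1 drop C (B beats it: Q:8>1 S:9>5 T:8>5)
P1→{B,D,E} P2→{Q,S,T}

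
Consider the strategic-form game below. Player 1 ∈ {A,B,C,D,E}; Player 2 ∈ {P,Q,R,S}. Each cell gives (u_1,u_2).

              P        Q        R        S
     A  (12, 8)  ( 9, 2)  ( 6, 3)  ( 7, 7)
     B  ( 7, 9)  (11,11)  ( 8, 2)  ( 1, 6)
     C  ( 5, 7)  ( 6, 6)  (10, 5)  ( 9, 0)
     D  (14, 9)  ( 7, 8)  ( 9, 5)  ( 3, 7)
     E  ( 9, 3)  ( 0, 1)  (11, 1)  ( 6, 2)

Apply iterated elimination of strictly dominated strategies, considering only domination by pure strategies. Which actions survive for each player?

Remaining: P1:{A,B,D} P2:{P,Q}

P2 drop R (P beats it: A:8>3 B:9>2 C:7>5 D:9>5 E:3>1)
P1 drop E (A beats it: P:12>9 Q:9>0 S:7>6)
P2 drop S (P beats it: A:8>7 B:9>6 C:7>0 D:9>7)
P1 drop C (A beats it: P:12>5 Q:9>6)
P1→{A,B,D} P2→{P,Q}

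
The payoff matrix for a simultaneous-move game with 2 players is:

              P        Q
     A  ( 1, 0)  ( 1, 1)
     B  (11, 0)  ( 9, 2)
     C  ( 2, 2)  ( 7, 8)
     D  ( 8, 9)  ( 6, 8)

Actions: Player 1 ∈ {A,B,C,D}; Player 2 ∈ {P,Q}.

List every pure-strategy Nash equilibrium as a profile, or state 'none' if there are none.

NE set: (B,Q)

(A,P): not NE [P1→B gives 11>1; P2→Q gives 1>0]
(A,Q): not NE [P1→B gives 9>1]
(B,P): not NE [P2→Q gives 2>0]
(B,Q): NE
(C,P): not NE [P1→B gives 11>2; P2→Q gives 8>2]
(C,Q): not NE [P1→B gives 9>7]
(D,P): not NE [P1→B gives 11>8]
(D,Q): not NE [P1→B gives 9>6; P2→P gives 9>8]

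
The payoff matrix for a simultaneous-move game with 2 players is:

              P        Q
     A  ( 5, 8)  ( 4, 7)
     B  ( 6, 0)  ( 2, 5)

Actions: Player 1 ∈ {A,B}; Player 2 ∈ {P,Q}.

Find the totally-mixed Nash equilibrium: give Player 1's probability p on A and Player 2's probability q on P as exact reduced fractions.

P1 indiff ⇒ q·5+(1-q)·4 = q·6+(1-q)·2 ⇒ q(-1) = (1-q)(-2) ⇒ q = 2/3
P2 indiff ⇒ p·8+(1-p)·0 = p·7+(1-p)·5 ⇒ p(1) = (1-p)(5) ⇒ p = 5/6

p=5/6, q=2/3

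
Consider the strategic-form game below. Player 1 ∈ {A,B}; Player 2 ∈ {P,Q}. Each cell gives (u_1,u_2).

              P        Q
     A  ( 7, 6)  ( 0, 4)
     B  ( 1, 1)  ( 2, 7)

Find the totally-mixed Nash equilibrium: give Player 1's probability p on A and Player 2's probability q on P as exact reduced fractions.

P1 indiff ⇒ q·7+(1-q)·0 = q·1+(1-q)·2 ⇒ q(6) = (1-q)(2) ⇒ q = 1/4
P2 indiff ⇒ p·6+(1-p)·1 = p·4+(1-p)·7 ⇒ p(2) = (1-p)(6) ⇒ p = 3/4

p=3/4, q=1/4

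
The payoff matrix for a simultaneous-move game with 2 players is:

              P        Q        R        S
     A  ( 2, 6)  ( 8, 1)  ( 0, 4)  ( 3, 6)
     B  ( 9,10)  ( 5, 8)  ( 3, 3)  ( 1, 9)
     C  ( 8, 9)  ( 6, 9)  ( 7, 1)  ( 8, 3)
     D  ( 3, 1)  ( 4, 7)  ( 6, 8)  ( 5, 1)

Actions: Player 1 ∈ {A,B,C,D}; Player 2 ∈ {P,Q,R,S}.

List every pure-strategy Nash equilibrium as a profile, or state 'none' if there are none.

(A,P): not NE [P1→B gives 9>2]
(A,Q): not NE [P2→S gives 6>1]
(A,R): not NE [P1→C gives 7>0; P2→S gives 6>4]
(A,S): not NE [P1→C gives 8>3]
(B,P): NE
(B,Q): not NE [P1→A gives 8>5; P2→P gives 10>8]
(B,R): not NE [P1→C gives 7>3; P2→P gives 10>3]
(B,S): not NE [P1→C gives 8>1; P2→P gives 10>9]
(C,P): not NE [P1→B gives 9>8]
(C,Q): not NE [P1→A gives 8>6]
(C,R): not NE [P2→Q gives 9>1]
(C,S): not NE [P2→Q gives 9>3]
(D,P): not NE [P1→B gives 9>3; P2→R gives 8>1]
(D,Q): not NE [P1→A gives 8>4; P2→R gives 8>7]
(D,R): not NE [P1→C gives 7>6]
(D,S): not NE [P1→C gives 8>5; P2→R gives 8>1]

NE set: (B,P)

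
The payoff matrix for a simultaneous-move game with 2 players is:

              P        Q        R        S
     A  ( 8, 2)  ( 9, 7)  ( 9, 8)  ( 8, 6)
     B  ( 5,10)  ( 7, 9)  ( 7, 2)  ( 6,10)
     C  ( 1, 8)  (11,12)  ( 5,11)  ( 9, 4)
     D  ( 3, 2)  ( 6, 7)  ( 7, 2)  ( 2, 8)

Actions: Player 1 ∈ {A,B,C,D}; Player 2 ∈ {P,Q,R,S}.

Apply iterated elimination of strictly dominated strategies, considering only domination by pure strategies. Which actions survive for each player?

Survivors P1:{A,C} P2:{Q,R}

P1 drop B (A beats it: P:8>5 Q:9>7 R:9>7 S:8>6)
P1 drop D (A beats it: P:8>3 Q:9>6 R:9>7 S:8>2)
P2 drop P (Q beats it: A:7>2 C:12>8)
P2 drop S (Q beats it: A:7>6 C:12>4)
P1→{A,C} P2→{Q,R}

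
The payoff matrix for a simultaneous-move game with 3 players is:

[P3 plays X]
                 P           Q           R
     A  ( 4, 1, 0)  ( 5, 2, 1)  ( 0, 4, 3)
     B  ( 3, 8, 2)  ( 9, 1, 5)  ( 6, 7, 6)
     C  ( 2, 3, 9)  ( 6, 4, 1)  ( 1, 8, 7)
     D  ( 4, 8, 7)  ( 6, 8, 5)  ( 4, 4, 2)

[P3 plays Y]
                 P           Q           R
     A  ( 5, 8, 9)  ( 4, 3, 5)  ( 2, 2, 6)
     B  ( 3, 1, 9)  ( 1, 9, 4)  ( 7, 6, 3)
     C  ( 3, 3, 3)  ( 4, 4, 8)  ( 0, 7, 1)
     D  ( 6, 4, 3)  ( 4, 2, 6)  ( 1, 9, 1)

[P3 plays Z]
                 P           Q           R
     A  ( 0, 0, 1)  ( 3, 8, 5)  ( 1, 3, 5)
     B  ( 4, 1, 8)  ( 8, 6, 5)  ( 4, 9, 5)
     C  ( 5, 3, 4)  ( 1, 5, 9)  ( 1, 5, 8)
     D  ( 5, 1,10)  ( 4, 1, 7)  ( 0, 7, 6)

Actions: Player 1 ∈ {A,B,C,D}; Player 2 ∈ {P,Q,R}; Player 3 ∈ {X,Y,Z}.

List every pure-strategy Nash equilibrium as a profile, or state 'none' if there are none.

No pure NE.

(A,P,X): not NE [P2→R gives 4>1; P3→Y gives 9>0]
(A,P,Y): not NE [P1→D gives 6>5]
(A,P,Z): not NE [P1→D gives 5>0; P2→Q gives 8>0; P3→Y gives 9>1]
(A,Q,X): not NE [P1→B gives 9>5; P2→R gives 4>2; P3→Z gives 5>1]
(A,Q,Y): not NE [P2→P gives 8>3]
(A,Q,Z): not NE [P1→B gives 8>3]
(A,R,X): not NE [P1→B gives 6>0; P3→Y gives 6>3]
(A,R,Y): not NE [P1→B gives 7>2; P2→P gives 8>2]
(A,R,Z): not NE [P1→B gives 4>1; P2→Q gives 8>3; P3→Y gives 6>5]
(B,P,X): not NE [P1→D gives 4>3; P3→Y gives 9>2]
(B,P,Y): not NE [P1→D gives 6>3; P2→Q gives 9>1]
(B,P,Z): not NE [P1→D gives 5>4; P2→R gives 9>1; P3→Y gives 9>8]
(B,Q,X): not NE [P2→P gives 8>1]
(B,Q,Y): not NE [P1→D gives 4>1; P3→Z gives 5>4]
(B,Q,Z): not NE [P2→R gives 9>6]
(B,R,X): not NE [P2→P gives 8>7]
(B,R,Y): not NE [P2→Q gives 9>6; P3→X gives 6>3]
(B,R,Z): not NE [P3→X gives 6>5]
(C,P,X): not NE [P1→D gives 4>2; P2→R gives 8>3]
(C,P,Y): not NE [P1→D gives 6>3; P2→R gives 7>3; P3→X gives 9>3]
(C,P,Z): not NE [P2→R gives 5>3; P3→X gives 9>4]
(C,Q,X): not NE [P1→B gives 9>6; P2→R gives 8>4; P3→Z gives 9>1]
(C,Q,Y): not NE [P2→R gives 7>4; P3→Z gives 9>8]
(C,Q,Z): not NE [P1→B gives 8>1]
(C,R,X): not NE [P1→B gives 6>1; P3→Z gives 8>7]
(C,R,Y): not NE [P1→B gives 7>0; P3→Z gives 8>1]
(C,R,Z): not NE [P1→B gives 4>1]
(D,P,X): not NE [P3→Z gives 10>7]
(D,P,Y): not NE [P2→R gives 9>4; P3→Z gives 10>3]
(D,P,Z): not NE [P2→R gives 7>1]
(D,Q,X): not NE [P1→B gives 9>6; P3→Z gives 7>5]
(D,Q,Y): not NE [P2→R gives 9>2; P3→Z gives 7>6]
(D,Q,Z): not NE [P1→B gives 8>4; P2→R gives 7>1]
(D,R,X): not NE [P1→B gives 6>4; P2→Q gives 8>4; P3→Z gives 6>2]
(D,R,Y): not NE [P1→B gives 7>1; P3→Z gives 6>1]
(D,R,Z): not NE [P1→B gives 4>0]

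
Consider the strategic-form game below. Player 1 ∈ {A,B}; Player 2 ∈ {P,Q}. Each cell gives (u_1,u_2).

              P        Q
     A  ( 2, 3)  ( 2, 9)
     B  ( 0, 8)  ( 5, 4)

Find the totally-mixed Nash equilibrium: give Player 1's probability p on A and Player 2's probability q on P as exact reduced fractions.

(p,q) = (2/5, 3/5)

P1 indiff ⇒ q·2+(1-q)·2 = q·0+(1-q)·5 ⇒ q(2) = (1-q)(3) ⇒ q = 3/5
P2 indiff ⇒ p·3+(1-p)·8 = p·9+(1-p)·4 ⇒ p(-6) = (1-p)(-4) ⇒ p = 2/5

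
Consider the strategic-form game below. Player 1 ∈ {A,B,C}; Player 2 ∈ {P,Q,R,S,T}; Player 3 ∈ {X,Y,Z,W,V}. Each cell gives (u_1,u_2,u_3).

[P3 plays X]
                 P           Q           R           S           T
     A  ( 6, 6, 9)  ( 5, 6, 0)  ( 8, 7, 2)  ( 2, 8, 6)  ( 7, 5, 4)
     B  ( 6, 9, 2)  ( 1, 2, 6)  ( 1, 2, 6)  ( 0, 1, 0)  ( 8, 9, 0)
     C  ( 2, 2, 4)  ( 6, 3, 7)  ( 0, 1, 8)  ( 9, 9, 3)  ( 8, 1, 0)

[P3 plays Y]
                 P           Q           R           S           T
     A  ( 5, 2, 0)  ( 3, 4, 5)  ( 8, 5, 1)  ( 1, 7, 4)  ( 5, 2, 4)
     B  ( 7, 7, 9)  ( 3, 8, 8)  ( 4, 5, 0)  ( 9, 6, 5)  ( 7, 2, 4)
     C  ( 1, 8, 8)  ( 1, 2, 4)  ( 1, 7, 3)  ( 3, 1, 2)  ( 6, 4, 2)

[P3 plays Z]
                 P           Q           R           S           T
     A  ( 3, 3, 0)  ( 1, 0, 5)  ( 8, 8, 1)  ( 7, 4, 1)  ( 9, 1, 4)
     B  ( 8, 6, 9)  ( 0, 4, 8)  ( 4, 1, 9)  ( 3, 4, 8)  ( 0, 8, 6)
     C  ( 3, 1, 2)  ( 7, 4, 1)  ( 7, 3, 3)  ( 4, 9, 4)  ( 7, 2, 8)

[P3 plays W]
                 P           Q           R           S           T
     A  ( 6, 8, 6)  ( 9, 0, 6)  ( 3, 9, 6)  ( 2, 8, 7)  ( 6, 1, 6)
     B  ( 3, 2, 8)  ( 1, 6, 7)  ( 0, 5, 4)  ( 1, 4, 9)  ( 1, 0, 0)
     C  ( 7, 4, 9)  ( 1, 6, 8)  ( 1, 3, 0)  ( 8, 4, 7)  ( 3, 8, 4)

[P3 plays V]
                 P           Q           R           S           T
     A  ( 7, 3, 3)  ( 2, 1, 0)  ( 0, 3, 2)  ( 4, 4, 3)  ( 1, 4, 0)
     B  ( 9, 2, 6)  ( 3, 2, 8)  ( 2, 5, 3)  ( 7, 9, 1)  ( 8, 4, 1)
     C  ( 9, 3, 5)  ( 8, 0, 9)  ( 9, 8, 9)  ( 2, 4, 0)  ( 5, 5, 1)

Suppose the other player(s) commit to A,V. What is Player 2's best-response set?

u_2(P vs A,V) = 3
u_2(Q vs A,V) = 1
u_2(R vs A,V) = 3
u_2(S vs A,V) = 4
u_2(T vs A,V) = 4
max payoff 4 at {S,T}

argmax u_2 = {S,T}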